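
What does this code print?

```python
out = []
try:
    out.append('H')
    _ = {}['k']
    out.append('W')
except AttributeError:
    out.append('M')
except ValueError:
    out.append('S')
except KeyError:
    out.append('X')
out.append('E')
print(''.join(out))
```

Execution trace: 'H' (try body) → 'X' (except KeyError) → 'E' (after the try/except). Output: HXE

Answer: HXE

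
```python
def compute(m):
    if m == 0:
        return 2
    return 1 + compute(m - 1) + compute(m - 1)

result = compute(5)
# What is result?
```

compute(m) = 1 + 2·compute(m-1), compute(0)=2. Closed form: (2+1)·2^5 - 1 = 95.

Answer: 95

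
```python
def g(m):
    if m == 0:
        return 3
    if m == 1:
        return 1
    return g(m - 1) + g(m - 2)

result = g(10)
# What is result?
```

Build up from base cases: g(0)=3, g(1)=1, g(2)=4, g(3)=5, g(4)=9, g(5)=14, g(6)=23, ..., g(10)=157

Answer: 157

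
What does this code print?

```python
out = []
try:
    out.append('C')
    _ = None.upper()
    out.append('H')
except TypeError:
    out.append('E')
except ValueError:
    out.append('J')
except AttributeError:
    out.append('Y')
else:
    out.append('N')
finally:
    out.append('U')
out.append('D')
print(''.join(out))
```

Execution trace: 'C' (try body) → 'Y' (except AttributeError) → 'U' (finally) → 'D' (after the try/except). Output: CYUD

Answer: CYUD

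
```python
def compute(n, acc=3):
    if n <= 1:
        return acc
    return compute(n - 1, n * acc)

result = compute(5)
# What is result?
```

Accumulator trace (n, acc): (5, 3) -> (4, 15) -> (3, 60) -> (2, 180) -> (1, 360) -> return 360

Answer: 360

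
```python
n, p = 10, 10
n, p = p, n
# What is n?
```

Trace:
`n, p = 10, 10` → n = 10; p = 10
`n, p = p, n` → n = 10; p = 10
So n = 10

Answer: 10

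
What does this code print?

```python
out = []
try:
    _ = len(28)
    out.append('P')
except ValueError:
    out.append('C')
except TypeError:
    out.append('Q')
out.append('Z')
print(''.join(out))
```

Execution trace: 'Q' (except TypeError) → 'Z' (after the try/except). Output: QZ

Answer: QZ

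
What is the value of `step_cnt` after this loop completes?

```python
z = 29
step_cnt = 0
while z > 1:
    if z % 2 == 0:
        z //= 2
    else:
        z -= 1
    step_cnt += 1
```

Steps to reduce 29 to 1
`step_cnt` takes the values: 0 → 1 → 2 → 3 → 4 → 5 → 6 → 7

Answer: 7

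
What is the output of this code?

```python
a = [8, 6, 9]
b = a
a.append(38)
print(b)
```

Key concept: basic list aliasing.
Step by step:
`a = [8, 6, 9]` → a = [8, 6, 9]
`b = a` → b = [8, 6, 9] (same object as a)
`a.append(38)` → a = [8, 6, 9, 38] (same object as b); b = [8, 6, 9, 38] (same object as a)
`print(b)` → prints [8, 6, 9, 38]

Answer: [8, 6, 9, 38]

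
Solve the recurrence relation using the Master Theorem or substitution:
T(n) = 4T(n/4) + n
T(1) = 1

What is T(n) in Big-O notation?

By Master Theorem: a=4, b=4, f(n)=n. Since log_4(4) = 1 and f(n) = Θ(n^1), Case 2 applies. T(n) = O(n log n).

Answer: O(n log n)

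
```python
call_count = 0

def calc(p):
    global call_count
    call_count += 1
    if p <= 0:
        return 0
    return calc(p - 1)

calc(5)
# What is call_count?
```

Linear recursion stepping by 1: 6 calls from p=5 down to ≤0.

Answer: 6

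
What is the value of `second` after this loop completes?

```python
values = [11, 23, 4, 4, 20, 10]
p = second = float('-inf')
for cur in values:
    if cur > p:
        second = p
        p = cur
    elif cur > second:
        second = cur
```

Second largest (with repeats) in [11, 23, 4, 4, 20, 10]
`second` takes the values: -inf → 11 → 20

Answer: 20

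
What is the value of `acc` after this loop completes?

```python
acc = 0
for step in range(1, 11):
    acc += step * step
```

Sum of squares 1² to 10² = 385
`acc` takes the values: 0 → 1 → 5 → 14 → 30 → 55 → 91 → 140 → 204 → 285 → 385

Answer: 385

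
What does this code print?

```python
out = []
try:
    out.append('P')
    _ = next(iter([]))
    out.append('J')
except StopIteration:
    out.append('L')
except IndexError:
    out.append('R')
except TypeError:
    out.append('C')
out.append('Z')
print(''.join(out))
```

Execution trace: 'P' (try body) → 'L' (except StopIteration) → 'Z' (after the try/except). Output: PLZ

Answer: PLZ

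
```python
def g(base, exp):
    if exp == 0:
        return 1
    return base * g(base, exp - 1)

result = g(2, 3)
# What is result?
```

g(2, 3) = 2 * 2 * 2 = 8

Answer: 8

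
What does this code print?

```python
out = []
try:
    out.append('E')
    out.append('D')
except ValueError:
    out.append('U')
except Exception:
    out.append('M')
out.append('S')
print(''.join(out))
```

Execution trace: 'E' (try body) → 'D' (try body, no exception) → 'S' (after the try/except). Output: EDS

Answer: EDS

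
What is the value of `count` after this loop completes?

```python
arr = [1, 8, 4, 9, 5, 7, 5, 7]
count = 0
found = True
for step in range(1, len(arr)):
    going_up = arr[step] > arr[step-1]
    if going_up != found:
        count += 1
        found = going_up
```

Count direction changes in [1, 8, 4, 9, 5, 7, 5, 7]
`count` takes the values: 0 → 1 → 2 → 3 → 4 → 5 → 6

Answer: 6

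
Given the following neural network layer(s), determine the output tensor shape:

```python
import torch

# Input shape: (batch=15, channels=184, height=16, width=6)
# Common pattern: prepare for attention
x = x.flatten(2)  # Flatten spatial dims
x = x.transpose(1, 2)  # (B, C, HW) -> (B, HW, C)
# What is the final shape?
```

Input: (15, 184, 16, 6) -> after flatten(2): (15, 184, 96) -> Output: (15, 96, 184)

Answer: (15, 96, 184)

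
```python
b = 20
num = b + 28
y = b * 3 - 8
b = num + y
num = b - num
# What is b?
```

Trace:
`b = 20` → b = 20
`num = b + 28` → num = 48
`y = b * 3 - 8` → y = 52
`b = num + y` → b = 100
`num = b - num` → num = 52
So b = 100

Answer: 100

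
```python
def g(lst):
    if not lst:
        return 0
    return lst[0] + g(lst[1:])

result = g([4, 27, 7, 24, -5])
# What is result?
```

4 + 27 + 7 + 24 + (-5) + 0 = 57

Answer: 57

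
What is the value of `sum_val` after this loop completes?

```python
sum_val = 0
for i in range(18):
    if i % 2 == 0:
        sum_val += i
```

Sum of even numbers 0 to 17
`sum_val` takes the values: 0 → 2 → 6 → 12 → 20 → 30 → 42 → 56 → 72

Answer: 72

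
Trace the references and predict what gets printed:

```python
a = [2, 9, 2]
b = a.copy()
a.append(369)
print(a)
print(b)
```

Key concept: list.copy() creates independent copy.
Step by step:
`a = [2, 9, 2]` → a = [2, 9, 2]
`b = a.copy()` → b = [2, 9, 2]
`a.append(369)` → a = [2, 9, 2, 369]
`print(a)` → prints [2, 9, 2, 369]
`print(b)` → prints [2, 9, 2]

Answer:
[2, 9, 2, 369]
[2, 9, 2]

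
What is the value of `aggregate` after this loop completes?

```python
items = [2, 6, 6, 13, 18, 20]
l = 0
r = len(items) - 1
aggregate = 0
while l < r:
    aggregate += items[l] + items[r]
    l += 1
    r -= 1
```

Sum of pairs from ends
`aggregate` takes the values: 0 → 22 → 46 → 65

Answer: 65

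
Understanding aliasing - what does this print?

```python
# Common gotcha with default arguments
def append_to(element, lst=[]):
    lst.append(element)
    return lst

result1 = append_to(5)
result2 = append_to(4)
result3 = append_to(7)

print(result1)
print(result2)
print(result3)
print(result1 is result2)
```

Key concept: mutable default argument gotcha.
Step by step:
`result1 = append_to(5)` → result1 = [5]
`result2 = append_to(4)` → result1 = [5, 4] (same object as result2); result2 = [5, 4] (same object as result1)
`result3 = append_to(7)` → result1 = [5, 4, 7] (same object as result2, result3); result2 = [5, 4, 7] (same object as result1, result3); result3 = [5, 4, 7] (same object as result1, result2)
`print(result1)` → prints [5, 4, 7]
`print(result2)` → prints [5, 4, 7]
`print(result3)` → prints [5, 4, 7]
`print(result1 is result2)` → prints True

Answer:
[5, 4, 7]
[5, 4, 7]
[5, 4, 7]
True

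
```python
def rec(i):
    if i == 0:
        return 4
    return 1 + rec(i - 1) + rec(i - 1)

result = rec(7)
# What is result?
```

rec(i) = 1 + 2·rec(i-1), rec(0)=4. Closed form: (4+1)·2^7 - 1 = 639.

Answer: 639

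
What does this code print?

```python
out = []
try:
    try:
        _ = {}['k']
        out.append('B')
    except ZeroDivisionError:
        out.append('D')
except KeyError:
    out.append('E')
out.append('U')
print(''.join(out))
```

Execution trace: 'E' (outer except KeyError) → 'U' (after the try/except). Output: EU

Answer: EU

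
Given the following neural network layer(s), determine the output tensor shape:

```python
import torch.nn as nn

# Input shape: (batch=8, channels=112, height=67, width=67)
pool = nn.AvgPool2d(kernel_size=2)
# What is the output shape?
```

Input: (8, 112, 67, 67) -> Output: (8, 112, 33, 33)

Answer: (8, 112, 33, 33)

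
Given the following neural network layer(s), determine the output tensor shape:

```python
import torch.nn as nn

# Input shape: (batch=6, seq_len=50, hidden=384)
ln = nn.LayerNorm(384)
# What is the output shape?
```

Input: (6, 50, 384) -> Output: (6, 50, 384)

Answer: (6, 50, 384)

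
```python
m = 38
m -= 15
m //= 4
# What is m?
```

Trace:
`m = 38` → m = 38
`m -= 15` → m = 23
`m //= 4` → m = 5
So m = 5

Answer: 5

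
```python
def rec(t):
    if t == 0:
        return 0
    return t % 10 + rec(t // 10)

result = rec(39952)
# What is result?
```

Sum of digits of 39952: 2 + 5 + 9 + 9 + 3 = 28

Answer: 28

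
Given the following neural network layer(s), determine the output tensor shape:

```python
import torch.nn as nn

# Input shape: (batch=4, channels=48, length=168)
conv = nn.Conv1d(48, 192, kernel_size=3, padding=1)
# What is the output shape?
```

Input: (4, 48, 168) -> Output: (4, 192, 168)

Answer: (4, 192, 168)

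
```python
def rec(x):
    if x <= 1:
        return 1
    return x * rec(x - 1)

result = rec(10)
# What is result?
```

rec(10) = 10 * 9 * 8 * 7 * 6 * 5 * 4 * 3 * 2 * 1 = 3628800

Answer: 3628800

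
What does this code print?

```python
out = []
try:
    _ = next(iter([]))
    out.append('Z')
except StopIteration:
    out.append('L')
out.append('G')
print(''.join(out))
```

Execution trace: 'L' (except StopIteration) → 'G' (after the try/except). Output: LG

Answer: LG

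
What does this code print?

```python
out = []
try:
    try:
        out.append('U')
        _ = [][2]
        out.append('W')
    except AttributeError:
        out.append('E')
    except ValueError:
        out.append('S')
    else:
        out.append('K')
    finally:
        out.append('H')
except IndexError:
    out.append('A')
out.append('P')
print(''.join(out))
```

Execution trace: 'U' (try body) → 'H' (finally) → 'A' (outer except IndexError) → 'P' (after the try/except). Output: UHAP

Answer: UHAP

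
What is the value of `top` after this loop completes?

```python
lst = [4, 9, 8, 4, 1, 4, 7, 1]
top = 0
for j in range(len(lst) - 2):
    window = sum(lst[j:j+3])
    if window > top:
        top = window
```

Max sum of 3-element window in [4, 9, 8, 4, 1, 4, 7, 1]
`top` takes the values: 0 → 21

Answer: 21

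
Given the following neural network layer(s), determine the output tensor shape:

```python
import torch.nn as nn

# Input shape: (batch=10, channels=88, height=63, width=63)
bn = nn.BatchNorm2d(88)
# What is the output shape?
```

Input: (10, 88, 63, 63) -> Output: (10, 88, 63, 63)

Answer: (10, 88, 63, 63)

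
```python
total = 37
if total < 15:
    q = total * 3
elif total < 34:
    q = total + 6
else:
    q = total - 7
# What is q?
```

Trace:
`total = 37` → total = 37
`if total < 15: ...` → total < 15 is False, total < 34 is False, take else branch → q = 30
So q = 30

Answer: 30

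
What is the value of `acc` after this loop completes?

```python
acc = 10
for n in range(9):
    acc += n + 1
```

Start at 10, add 1 to 9 = 55
`acc` takes the values: 10 → 11 → 13 → 16 → 20 → 25 → 31 → 38 → 46 → 55

Answer: 55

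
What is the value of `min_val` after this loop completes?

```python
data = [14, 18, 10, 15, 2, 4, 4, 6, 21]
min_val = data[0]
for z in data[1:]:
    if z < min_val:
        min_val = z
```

Minimum of [14, 18, 10, 15, 2, 4, 4, 6, 21]
`min_val` takes the values: 14 → 10 → 2

Answer: 2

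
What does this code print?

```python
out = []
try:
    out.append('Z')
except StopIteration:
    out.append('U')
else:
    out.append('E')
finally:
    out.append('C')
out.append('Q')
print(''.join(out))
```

Execution trace: 'Z' (try body, no exception) → 'E' (else) → 'C' (finally) → 'Q' (after the try/except). Output: ZECQ

Answer: ZECQ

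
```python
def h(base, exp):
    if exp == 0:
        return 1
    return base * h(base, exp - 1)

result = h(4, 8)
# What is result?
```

h(4, 8) = 4 * 4 * 4 * 4 * 4 * 4 * 4 * 4 = 65536

Answer: 65536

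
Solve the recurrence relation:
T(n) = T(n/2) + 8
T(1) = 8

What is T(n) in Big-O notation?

Each step divides n by 2 and adds 8. After log_2(n) steps we reach T(1)=8. So T(n) = 8·log_2(n) + 8 = O(log n).

Answer: O(log n)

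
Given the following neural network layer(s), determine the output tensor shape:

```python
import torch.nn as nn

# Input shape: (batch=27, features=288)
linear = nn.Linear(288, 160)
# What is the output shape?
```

Input: (27, 288) -> Output: (27, 160)

Answer: (27, 160)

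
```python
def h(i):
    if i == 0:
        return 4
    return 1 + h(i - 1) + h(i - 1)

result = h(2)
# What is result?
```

h(i) = 1 + 2·h(i-1), h(0)=4. Closed form: (4+1)·2^2 - 1 = 19.

Answer: 19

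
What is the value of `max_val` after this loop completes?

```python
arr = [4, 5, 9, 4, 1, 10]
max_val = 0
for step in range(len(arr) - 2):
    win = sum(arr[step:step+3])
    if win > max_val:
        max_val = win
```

Max sum of 3-element window in [4, 5, 9, 4, 1, 10]
`max_val` takes the values: 0 → 18

Answer: 18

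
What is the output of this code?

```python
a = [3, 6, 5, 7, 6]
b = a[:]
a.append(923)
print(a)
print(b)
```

Key concept: slice [:] creates copy.
Step by step:
`a = [3, 6, 5, 7, 6]` → a = [3, 6, 5, 7, 6]
`b = a[:]` → b = [3, 6, 5, 7, 6]
`a.append(923)` → a = [3, 6, 5, 7, 6, 923]
`print(a)` → prints [3, 6, 5, 7, 6, 923]
`print(b)` → prints [3, 6, 5, 7, 6]

Answer:
[3, 6, 5, 7, 6, 923]
[3, 6, 5, 7, 6]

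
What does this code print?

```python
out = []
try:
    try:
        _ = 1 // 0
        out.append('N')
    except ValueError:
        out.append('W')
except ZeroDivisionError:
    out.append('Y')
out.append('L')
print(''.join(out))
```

Execution trace: 'Y' (outer except ZeroDivisionError) → 'L' (after the try/except). Output: YL

Answer: YL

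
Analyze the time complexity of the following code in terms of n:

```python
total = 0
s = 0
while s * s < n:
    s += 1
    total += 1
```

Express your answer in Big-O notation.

Each loop level contributes: √n. Multiplying the contributions gives O(√n).

Answer: O(√n)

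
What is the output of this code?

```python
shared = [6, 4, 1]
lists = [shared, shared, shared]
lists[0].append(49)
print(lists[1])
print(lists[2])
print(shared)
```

Key concept: list of same reference.
Step by step:
`shared = [6, 4, 1]` → shared = [6, 4, 1]
`lists = [shared, shared, shared]` → lists = [[6, 4, 1], [6, 4, 1], [6, 4, 1]]
`lists[0].append(49)` → shared = [6, 4, 1, 49]; lists = [[6, 4, 1, 49], [6, 4, 1, 49], [6, 4, 1, 49]]
`print(lists[1])` → prints [6, 4, 1, 49]
`print(lists[2])` → prints [6, 4, 1, 49]
`print(shared)` → prints [6, 4, 1, 49]

Answer:
[6, 4, 1, 49]
[6, 4, 1, 49]
[6, 4, 1, 49]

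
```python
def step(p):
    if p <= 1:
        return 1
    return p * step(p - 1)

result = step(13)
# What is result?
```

step(13) = 13 * 12 * 11 * 10 * 9 * 8 * 7 * 6 * 5 * 4 * 3 * 2 * 1 = 6227020800

Answer: 6227020800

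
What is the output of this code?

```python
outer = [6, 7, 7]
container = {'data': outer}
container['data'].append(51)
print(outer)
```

Key concept: dict holds reference to list.
Step by step:
`outer = [6, 7, 7]` → outer = [6, 7, 7]
`container = {'data': outer}` → container = {'data': [6, 7, 7]}
`container['data'].append(51)` → outer = [6, 7, 7, 51]; container = {'data': [6, 7, 7, 51]}
`print(outer)` → prints [6, 7, 7, 51]

Answer: [6, 7, 7, 51]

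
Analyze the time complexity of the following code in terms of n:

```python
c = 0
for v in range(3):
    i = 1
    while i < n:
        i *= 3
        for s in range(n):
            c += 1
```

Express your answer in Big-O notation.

Each loop level contributes: 1 × log n × n. Multiplying the contributions gives O(n log n).

Answer: O(n log n)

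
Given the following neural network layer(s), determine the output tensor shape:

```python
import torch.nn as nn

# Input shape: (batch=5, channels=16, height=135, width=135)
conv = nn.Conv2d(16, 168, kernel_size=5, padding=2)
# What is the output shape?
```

Input: (5, 16, 135, 135) -> Output: (5, 168, 135, 135)

Answer: (5, 168, 135, 135)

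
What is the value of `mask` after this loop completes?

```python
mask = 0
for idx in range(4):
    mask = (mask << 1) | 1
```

Build 4 consecutive 1-bits: 0b1111
`mask` takes the values: 0 → 1 → 3 → 7 → 15

Answer: 15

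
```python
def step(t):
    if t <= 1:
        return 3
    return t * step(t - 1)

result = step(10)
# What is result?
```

step(10) = 10 * 9 * 8 * 7 * 6 * 5 * 4 * 3 * 2 * 3 = 10886400

Answer: 10886400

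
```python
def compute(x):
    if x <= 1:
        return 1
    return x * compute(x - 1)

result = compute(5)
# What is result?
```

compute(5) = 5 * 4 * 3 * 2 * 1 = 120

Answer: 120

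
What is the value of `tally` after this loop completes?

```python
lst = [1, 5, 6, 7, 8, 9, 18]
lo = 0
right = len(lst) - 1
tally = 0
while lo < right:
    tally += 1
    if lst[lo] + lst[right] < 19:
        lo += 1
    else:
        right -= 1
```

Steps to find pair summing to 19
`tally` takes the values: 0 → 1 → 2 → 3 → 4 → 5 → 6

Answer: 6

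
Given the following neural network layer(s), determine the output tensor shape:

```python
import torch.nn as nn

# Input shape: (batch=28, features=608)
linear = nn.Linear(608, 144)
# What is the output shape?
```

Input: (28, 608) -> Output: (28, 144)

Answer: (28, 144)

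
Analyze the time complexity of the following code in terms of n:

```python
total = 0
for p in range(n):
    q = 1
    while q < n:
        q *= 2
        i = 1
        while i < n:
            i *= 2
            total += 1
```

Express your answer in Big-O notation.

Each loop level contributes: n × log n × log n. Multiplying the contributions gives O(n log² n).

Answer: O(n log² n)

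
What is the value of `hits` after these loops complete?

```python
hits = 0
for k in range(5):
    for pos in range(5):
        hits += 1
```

5 * 5 = 25
`hits` takes the values: 0 → 1 → 2 → 3 → 4 → 5 → 6 → 7 → 8 → 9 → 10 → 11 → 12 → 13 → 14 → 15 → 16 → 17 → 18 → 19 → 20 → 21 → 22 → 23 → 24 → 25

Answer: 25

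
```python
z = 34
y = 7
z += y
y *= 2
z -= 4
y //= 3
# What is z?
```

Trace:
`z = 34` → z = 34
`y = 7` → y = 7
`z += y` → z = 41
`y *= 2` → y = 14
`z -= 4` → z = 37
`y //= 3` → y = 4
So z = 37

Answer: 37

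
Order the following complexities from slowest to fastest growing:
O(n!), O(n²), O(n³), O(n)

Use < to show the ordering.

Ordered by growth rate: O(n) < O(n²) < O(n³) < O(n!)

Answer: O(n) < O(n²) < O(n³) < O(n!)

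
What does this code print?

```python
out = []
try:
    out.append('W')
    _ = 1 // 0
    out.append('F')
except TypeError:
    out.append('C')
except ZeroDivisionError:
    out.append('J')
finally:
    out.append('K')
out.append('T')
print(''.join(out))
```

Execution trace: 'W' (try body) → 'J' (except ZeroDivisionError) → 'K' (finally) → 'T' (after the try/except). Output: WJKT

Answer: WJKT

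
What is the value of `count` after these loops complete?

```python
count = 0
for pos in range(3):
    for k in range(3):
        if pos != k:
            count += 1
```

3² - 3 (exclude diagonal)
`count` takes the values: 0 → 1 → 2 → 3 → 4 → 5 → 6

Answer: 6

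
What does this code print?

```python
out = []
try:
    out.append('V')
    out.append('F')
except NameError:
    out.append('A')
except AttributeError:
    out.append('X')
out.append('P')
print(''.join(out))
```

Execution trace: 'V' (try body) → 'F' (try body, no exception) → 'P' (after the try/except). Output: VFP

Answer: VFP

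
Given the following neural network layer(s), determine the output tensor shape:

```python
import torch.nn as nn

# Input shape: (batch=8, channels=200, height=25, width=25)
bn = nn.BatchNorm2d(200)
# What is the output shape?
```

Input: (8, 200, 25, 25) -> Output: (8, 200, 25, 25)

Answer: (8, 200, 25, 25)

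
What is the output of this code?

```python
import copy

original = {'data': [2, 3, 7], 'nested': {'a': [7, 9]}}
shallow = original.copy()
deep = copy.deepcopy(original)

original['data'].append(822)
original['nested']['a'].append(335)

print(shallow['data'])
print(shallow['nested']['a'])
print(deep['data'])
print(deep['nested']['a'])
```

Key concept: comparing shallow vs deep copy.
Step by step:
`original = {'data': [2, 3, 7], 'nested': {'a': [7, 9]}}` → original = {'data': [2, 3, 7], 'nested': {'a': [7, 9]}}
`shallow = original.copy()` → shallow = {'data': [2, 3, 7], 'nested': {'a': [7, 9]}}
`deep = copy.deepcopy(original)` → deep = {'data': [2, 3, 7], 'nested': {'a': [7, 9]}}
`original['data'].append(822)` → original = {'data': [2, 3, 7, 822], 'nested': {'a': [7, 9]}}; shallow = {'data': [2, 3, 7, 822], 'nested': {'a': [7, 9]}}
`original['nested']['a'].append(335)` → original = {'data': [2, 3, 7, 822], 'nested': {'a': [7, 9, 335]}}; shallow = {'data': [2, 3, 7, 822], 'nested': {'a': [7, 9, 335]}}
`print(shallow['data'])` → prints [2, 3, 7, 822]
`print(shallow['nested']['a'])` → prints [7, 9, 335]
`print(deep['data'])` → prints [2, 3, 7]
`print(deep['nested']['a'])` → prints [7, 9]

Answer:
[2, 3, 7, 822]
[7, 9, 335]
[2, 3, 7]
[7, 9]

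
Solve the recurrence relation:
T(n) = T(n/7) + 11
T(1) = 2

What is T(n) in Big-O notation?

Each step divides n by 7 and adds 11. After log_7(n) steps we reach T(1)=2. So T(n) = 11·log_7(n) + 2 = O(log n).

Answer: O(log n)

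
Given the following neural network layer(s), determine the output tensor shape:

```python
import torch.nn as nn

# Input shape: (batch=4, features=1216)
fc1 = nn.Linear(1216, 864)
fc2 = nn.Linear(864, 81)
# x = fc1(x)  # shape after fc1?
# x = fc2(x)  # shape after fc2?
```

Input: (4, 1216) -> after fc1: (4, 864) -> Output: (4, 81)

Answer: (4, 81)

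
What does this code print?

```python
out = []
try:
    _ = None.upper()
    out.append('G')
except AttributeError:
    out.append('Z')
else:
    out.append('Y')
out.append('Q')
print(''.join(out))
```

Execution trace: 'Z' (except AttributeError) → 'Q' (after the try/except). Output: ZQ

Answer: ZQ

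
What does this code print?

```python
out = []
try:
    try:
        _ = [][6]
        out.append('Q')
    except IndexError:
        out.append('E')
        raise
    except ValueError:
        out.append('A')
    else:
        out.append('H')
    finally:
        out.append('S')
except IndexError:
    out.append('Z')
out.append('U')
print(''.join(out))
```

Execution trace: 'E' (inner except IndexError) → 'S' (inner finally) → 'Z' (outer except IndexError) → 'U' (after the try/except). Output: ESZU

Answer: ESZU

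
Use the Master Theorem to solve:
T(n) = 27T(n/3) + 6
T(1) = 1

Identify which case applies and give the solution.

a=27, b=3, f(n)=6. log_3(27) = 3. Since c=0 < 3, Case 1 applies: T(n) = Θ(n^log_b(a)) = O(n^3).

Answer: O(n^3) - Case 1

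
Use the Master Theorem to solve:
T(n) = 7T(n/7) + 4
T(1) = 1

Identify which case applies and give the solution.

a=7, b=7, f(n)=4. log_7(7) = 1. Since c=0 < 1, Case 1 applies: T(n) = Θ(n^log_b(a)) = O(n).

Answer: O(n) - Case 1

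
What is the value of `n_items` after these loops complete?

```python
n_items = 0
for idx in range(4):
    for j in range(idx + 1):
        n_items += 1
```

Triangle: 1 + 2 + ... + 4
`n_items` takes the values: 0 → 1 → 2 → 3 → 4 → 5 → 6 → 7 → 8 → 9 → 10

Answer: 10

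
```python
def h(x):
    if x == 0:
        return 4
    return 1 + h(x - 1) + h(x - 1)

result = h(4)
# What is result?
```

h(x) = 1 + 2·h(x-1), h(0)=4. Closed form: (4+1)·2^4 - 1 = 79.

Answer: 79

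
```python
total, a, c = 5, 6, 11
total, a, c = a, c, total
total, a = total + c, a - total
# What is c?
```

Trace:
`total, a, c = 5, 6, 11` → total = 5; a = 6; c = 11
`total, a, c = a, c, total` → total = 6; a = 11; c = 5
`total, a = total + c, a - total` → total = 11; a = 5
So c = 5

Answer: 5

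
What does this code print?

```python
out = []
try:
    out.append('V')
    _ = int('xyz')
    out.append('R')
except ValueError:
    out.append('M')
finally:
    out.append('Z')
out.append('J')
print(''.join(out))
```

Execution trace: 'V' (try body) → 'M' (except ValueError) → 'Z' (finally) → 'J' (after the try/except). Output: VMZJ

Answer: VMZJ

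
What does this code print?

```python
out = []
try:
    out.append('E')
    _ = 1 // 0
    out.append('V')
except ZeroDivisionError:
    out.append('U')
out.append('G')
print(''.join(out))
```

Execution trace: 'E' (try body) → 'U' (except ZeroDivisionError) → 'G' (after the try/except). Output: EUG

Answer: EUG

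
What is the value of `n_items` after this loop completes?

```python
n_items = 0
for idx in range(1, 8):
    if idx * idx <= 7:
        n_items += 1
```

Count numbers where idx² ≤ 7
`n_items` takes the values: 0 → 1 → 2

Answer: 2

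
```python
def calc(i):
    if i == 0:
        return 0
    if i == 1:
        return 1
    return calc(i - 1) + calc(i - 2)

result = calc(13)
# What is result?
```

Build up from base cases: calc(0)=0, calc(1)=1, calc(2)=1, calc(3)=2, calc(4)=3, calc(5)=5, calc(6)=8, ..., calc(13)=233

Answer: 233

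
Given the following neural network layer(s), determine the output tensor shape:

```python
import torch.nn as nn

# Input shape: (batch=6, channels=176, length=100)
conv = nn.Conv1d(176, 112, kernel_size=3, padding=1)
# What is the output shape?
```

Input: (6, 176, 100) -> Output: (6, 112, 100)

Answer: (6, 112, 100)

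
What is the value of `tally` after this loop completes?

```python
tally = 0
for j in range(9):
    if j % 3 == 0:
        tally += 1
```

Count numbers divisible by 3 in range(9)
`tally` takes the values: 0 → 1 → 2 → 3

Answer: 3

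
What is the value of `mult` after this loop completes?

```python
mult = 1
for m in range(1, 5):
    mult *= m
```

4! = 24
`mult` takes the values: 1 → 2 → 6 → 24

Answer: 24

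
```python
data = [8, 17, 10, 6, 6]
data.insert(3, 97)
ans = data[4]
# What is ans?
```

Trace:
`data = [8, 17, 10, 6, 6]` → data = [8, 17, 10, 6, 6]
`data.insert(3, 97)` → data = [8, 17, 10, 97, 6, 6]
`ans = data[4]` → ans = 6
So ans = 6

Answer: 6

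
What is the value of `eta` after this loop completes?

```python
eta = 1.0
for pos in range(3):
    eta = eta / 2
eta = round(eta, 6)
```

Halving LR 3 times: 1 / 2^3
`eta` takes the values: 1.0 → 0.5 → 0.25 → 0.125

Answer: 0.125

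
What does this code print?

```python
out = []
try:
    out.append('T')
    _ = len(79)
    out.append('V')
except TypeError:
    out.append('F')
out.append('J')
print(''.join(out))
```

Execution trace: 'T' (try body) → 'F' (except TypeError) → 'J' (after the try/except). Output: TFJ

Answer: TFJ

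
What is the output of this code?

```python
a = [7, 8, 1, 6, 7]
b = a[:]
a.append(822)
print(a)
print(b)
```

Key concept: slice [:] creates copy.
Step by step:
`a = [7, 8, 1, 6, 7]` → a = [7, 8, 1, 6, 7]
`b = a[:]` → b = [7, 8, 1, 6, 7]
`a.append(822)` → a = [7, 8, 1, 6, 7, 822]
`print(a)` → prints [7, 8, 1, 6, 7, 822]
`print(b)` → prints [7, 8, 1, 6, 7]

Answer:
[7, 8, 1, 6, 7, 822]
[7, 8, 1, 6, 7]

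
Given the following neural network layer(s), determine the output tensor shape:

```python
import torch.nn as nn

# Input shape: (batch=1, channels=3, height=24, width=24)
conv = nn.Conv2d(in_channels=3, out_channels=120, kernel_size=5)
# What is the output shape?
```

Input: (1, 3, 24, 24) -> Output: (1, 120, 20, 20)

Answer: (1, 120, 20, 20)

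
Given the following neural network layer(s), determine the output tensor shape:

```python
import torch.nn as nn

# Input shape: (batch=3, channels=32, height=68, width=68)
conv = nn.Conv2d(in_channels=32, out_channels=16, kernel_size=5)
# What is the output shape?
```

Input: (3, 32, 68, 68) -> Output: (3, 16, 64, 64)

Answer: (3, 16, 64, 64)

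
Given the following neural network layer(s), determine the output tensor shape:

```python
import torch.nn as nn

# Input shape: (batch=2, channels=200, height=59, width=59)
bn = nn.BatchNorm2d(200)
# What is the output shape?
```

Input: (2, 200, 59, 59) -> Output: (2, 200, 59, 59)

Answer: (2, 200, 59, 59)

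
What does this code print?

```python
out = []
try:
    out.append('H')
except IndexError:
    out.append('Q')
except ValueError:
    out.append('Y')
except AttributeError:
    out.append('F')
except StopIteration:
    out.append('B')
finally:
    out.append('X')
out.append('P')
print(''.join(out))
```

Execution trace: 'H' (try body, no exception) → 'X' (finally) → 'P' (after the try/except). Output: HXP

Answer: HXP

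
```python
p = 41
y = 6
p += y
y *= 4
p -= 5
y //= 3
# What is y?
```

Trace:
`p = 41` → p = 41
`y = 6` → y = 6
`p += y` → p = 47
`y *= 4` → y = 24
`p -= 5` → p = 42
`y //= 3` → y = 8
So y = 8

Answer: 8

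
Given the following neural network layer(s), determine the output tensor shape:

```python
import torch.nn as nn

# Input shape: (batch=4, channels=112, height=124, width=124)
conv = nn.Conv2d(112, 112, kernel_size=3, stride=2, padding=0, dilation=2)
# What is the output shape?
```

Input: (4, 112, 124, 124) -> Output: (4, 112, 60, 60)

Answer: (4, 112, 60, 60)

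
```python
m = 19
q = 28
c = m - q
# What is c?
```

Trace:
`m = 19` → m = 19
`q = 28` → q = 28
`c = m - q` → c = -9
So c = -9

Answer: -9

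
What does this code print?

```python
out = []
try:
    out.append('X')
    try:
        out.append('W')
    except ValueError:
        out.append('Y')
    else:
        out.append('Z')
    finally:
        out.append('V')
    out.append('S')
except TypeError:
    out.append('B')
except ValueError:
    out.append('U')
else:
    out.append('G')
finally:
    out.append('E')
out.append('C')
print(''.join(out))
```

Execution trace: 'X' (try body) → 'W' (inner try body, no exception) → 'Z' (inner else) → 'V' (inner finally) → 'S' (try body, no exception) → 'G' (else) → 'E' (finally) → 'C' (after the try/except). Output: XWZVSGEC

Answer: XWZVSGEC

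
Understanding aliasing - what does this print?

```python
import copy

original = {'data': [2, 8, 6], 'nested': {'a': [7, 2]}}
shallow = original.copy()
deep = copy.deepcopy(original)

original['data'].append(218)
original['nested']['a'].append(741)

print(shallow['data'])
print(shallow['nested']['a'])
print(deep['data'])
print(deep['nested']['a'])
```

Key concept: comparing shallow vs deep copy.
Step by step:
`original = {'data': [2, 8, 6], 'nested': {'a': [7, 2]}}` → original = {'data': [2, 8, 6], 'nested': {'a': [7, 2]}}
`shallow = original.copy()` → shallow = {'data': [2, 8, 6], 'nested': {'a': [7, 2]}}
`deep = copy.deepcopy(original)` → deep = {'data': [2, 8, 6], 'nested': {'a': [7, 2]}}
`original['data'].append(218)` → original = {'data': [2, 8, 6, 218], 'nested': {'a': [7, 2]}}; shallow = {'data': [2, 8, 6, 218], 'nested': {'a': [7, 2]}}
`original['nested']['a'].append(741)` → original = {'data': [2, 8, 6, 218], 'nested': {'a': [7, 2, 741]}}; shallow = {'data': [2, 8, 6, 218], 'nested': {'a': [7, 2, 741]}}
`print(shallow['data'])` → prints [2, 8, 6, 218]
`print(shallow['nested']['a'])` → prints [7, 2, 741]
`print(deep['data'])` → prints [2, 8, 6]
`print(deep['nested']['a'])` → prints [7, 2]

Answer:
[2, 8, 6, 218]
[7, 2, 741]
[2, 8, 6]
[7, 2]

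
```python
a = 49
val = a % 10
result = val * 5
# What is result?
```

Trace:
`a = 49` → a = 49
`val = a % 10` → val = 9
`result = val * 5` → result = 45
So result = 45

Answer: 45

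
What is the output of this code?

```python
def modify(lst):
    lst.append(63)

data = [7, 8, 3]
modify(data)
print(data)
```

Key concept: function modifies passed list.
Step by step:
`data = [7, 8, 3]` → data = [7, 8, 3]
`modify(data)` → data = [7, 8, 3, 63]
`print(data)` → prints [7, 8, 3, 63]

Answer: [7, 8, 3, 63]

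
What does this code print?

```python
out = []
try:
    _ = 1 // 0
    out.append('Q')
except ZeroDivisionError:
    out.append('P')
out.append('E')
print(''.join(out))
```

Execution trace: 'P' (except ZeroDivisionError) → 'E' (after the try/except). Output: PE

Answer: PE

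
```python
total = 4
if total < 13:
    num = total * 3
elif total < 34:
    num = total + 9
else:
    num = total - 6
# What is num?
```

Trace:
`total = 4` → total = 4
`if total < 13: ...` → total < 13 is True → num = 12
So num = 12

Answer: 12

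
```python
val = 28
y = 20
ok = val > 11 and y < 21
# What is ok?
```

Trace:
`val = 28` → val = 28
`y = 20` → y = 20
`ok = val > 11 and y < 21` → ok = True
So ok = True

Answer: True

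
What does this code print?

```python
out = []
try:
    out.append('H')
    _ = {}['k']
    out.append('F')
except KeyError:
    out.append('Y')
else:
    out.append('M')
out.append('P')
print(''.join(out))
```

Execution trace: 'H' (try body) → 'Y' (except KeyError) → 'P' (after the try/except). Output: HYP

Answer: HYP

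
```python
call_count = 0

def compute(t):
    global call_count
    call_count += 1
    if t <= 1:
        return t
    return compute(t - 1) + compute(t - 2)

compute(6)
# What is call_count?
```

Calls(t) = 1 + Calls(t-1) + Calls(t-2); Calls(0)=Calls(1)=1. For t=6 this gives 25.

Answer: 25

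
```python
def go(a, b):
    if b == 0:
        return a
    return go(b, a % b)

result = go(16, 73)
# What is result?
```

go(16, 73) -> go(73, 16) -> go(16, 9) -> go(9, 7) -> go(7, 2) -> go(2, 1) -> go(1, 0) -> 1

Answer: 1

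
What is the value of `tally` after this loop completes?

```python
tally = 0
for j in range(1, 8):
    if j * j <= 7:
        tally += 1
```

Count numbers where j² ≤ 7
`tally` takes the values: 0 → 1 → 2

Answer: 2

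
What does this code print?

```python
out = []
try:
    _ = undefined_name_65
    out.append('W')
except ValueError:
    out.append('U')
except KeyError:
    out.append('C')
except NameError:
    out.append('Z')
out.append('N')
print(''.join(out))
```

Execution trace: 'Z' (except NameError) → 'N' (after the try/except). Output: ZN

Answer: ZN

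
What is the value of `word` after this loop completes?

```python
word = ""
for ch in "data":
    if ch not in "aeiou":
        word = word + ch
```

Remove vowels from 'data'
`word` takes the values: "" → "d" → "dt"

Answer: "dt"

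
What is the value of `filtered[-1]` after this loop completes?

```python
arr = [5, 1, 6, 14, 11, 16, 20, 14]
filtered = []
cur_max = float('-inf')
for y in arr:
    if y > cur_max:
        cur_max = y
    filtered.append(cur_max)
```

Running max ends at 20
`filtered` takes the values: [] → [5] → [5, 5] → [5, 5, 6] → [5, 5, 6, 14] → [5, 5, 6, 14, 14] → [5, 5, 6, 14, 14, 16] → [5, 5, 6, 14, 14, 16, 20] → [5, 5, 6, 14, 14, 16, 20, 20]
So `filtered[-1]` = 20

Answer: 20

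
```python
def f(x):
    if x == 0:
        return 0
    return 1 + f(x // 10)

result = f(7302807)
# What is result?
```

Count of digits of 7302807: 7

Answer: 7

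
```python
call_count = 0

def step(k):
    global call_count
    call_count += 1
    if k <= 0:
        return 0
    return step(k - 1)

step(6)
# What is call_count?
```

Linear recursion stepping by 1: 7 calls from k=6 down to ≤0.

Answer: 7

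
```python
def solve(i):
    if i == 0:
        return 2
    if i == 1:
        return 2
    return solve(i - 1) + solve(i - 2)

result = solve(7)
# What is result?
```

Build up from base cases: solve(0)=2, solve(1)=2, solve(2)=4, solve(3)=6, solve(4)=10, solve(5)=16, solve(6)=26, ..., solve(7)=42

Answer: 42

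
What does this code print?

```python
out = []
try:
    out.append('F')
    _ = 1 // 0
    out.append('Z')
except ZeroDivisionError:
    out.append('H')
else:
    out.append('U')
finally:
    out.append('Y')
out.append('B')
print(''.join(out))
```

Execution trace: 'F' (try body) → 'H' (except ZeroDivisionError) → 'Y' (finally) → 'B' (after the try/except). Output: FHYB

Answer: FHYB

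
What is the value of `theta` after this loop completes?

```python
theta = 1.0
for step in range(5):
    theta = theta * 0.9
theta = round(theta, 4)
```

Exponential decay: 1.0 * 0.9^5
`theta` takes the values: 1.0 → 0.9 → 0.81 → 0.729 → 0.6561 → 0.59049 → 0.5905

Answer: 0.5905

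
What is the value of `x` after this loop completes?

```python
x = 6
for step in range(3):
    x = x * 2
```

Multiply by 2, 3 times: 6 * 2^3 = 48
`x` takes the values: 6 → 12 → 24 → 48

Answer: 48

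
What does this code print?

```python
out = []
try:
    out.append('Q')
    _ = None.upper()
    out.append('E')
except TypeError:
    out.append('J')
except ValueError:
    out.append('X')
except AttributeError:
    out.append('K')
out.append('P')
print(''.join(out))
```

Execution trace: 'Q' (try body) → 'K' (except AttributeError) → 'P' (after the try/except). Output: QKP

Answer: QKP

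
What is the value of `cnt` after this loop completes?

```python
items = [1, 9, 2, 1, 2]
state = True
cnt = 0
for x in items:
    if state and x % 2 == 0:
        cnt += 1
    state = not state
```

Count even values at even positions
`cnt` takes the values: 0 → 1 → 2

Answer: 2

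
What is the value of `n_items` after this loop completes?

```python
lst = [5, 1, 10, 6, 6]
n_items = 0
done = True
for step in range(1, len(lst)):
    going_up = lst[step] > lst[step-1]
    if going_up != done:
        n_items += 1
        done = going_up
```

Count direction changes in [5, 1, 10, 6, 6]
`n_items` takes the values: 0 → 1 → 2 → 3

Answer: 3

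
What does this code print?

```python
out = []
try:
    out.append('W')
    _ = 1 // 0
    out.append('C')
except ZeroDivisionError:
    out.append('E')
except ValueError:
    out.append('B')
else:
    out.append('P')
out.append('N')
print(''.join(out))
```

Execution trace: 'W' (try body) → 'E' (except ZeroDivisionError) → 'N' (after the try/except). Output: WEN

Answer: WEN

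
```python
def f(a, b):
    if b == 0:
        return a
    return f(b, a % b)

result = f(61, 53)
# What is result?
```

f(61, 53) -> f(53, 8) -> f(8, 5) -> f(5, 3) -> f(3, 2) -> f(2, 1) -> f(1, 0) -> 1

Answer: 1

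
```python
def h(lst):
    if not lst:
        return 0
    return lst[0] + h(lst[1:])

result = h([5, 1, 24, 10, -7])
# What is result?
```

5 + 1 + 24 + 10 + (-7) + 0 = 33

Answer: 33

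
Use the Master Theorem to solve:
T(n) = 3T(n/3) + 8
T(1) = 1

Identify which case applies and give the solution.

a=3, b=3, f(n)=8. log_3(3) = 1. Since c=0 < 1, Case 1 applies: T(n) = Θ(n^log_b(a)) = O(n).

Answer: O(n) - Case 1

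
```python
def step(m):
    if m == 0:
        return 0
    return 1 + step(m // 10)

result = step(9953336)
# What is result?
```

Count of digits of 9953336: 7

Answer: 7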